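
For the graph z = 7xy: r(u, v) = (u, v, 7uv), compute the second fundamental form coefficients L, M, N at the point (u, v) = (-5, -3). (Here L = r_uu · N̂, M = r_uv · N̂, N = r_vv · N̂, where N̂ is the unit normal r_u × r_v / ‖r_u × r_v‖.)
L = 0;  M = 7*sqrt(1667)/1667;  N = 0

Compute the unit normal N̂(u, v) = (-7*v/sqrt(49*u^2 + 49*v^2 + 1), -7*u/sqrt(49*u^2 + 49*v^2 + 1), 1/sqrt(49*u^2 + 49*v^2 + 1)), and the second partials r_uu, r_uv, r_vv. Take dot products:
  L(u, v) = r_uu · N̂ = 0,
  M(u, v) = r_uv · N̂ = 7/sqrt(49*u^2 + 49*v^2 + 1),
  N(u, v) = r_vv · N̂ = 0.
Evaluating at (u, v) = (-5, -3):
  L = 0, M = 7*sqrt(1667)/1667, N = 0.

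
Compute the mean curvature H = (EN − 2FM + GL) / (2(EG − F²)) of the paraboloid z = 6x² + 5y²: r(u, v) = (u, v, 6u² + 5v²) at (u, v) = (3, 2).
H = 8891*sqrt(1697)/2879809

With E = 144*u^2 + 1, F = 120*u*v, G = 100*v^2 + 1, L = 12/sqrt(144*u^2 + 100*v^2 + 1), M = 0, N = 10/sqrt(144*u^2 + 100*v^2 + 1), assemble
  H = (EN − 2FM + GL) / (2(EG − F²)) = (720*u^2 + 600*v^2 + 11)/(144*u^2 + 100*v^2 + 1)^(3/2).
At (u, v) = (3, 2): H = 8891*sqrt(1697)/2879809.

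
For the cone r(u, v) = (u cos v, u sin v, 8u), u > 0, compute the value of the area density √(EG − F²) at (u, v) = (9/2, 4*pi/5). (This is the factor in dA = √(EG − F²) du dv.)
√(EG − F²)|_{(9/2, 4*pi/5)} = 9*sqrt(65)/2

E = 65, F = 0, G = u^2, so EG − F² = 65*u^2. Taking the positive square root: √(EG − F²) = sqrt(65)*Abs(u). At (u, v) = (9/2, 4*pi/5): 9*sqrt(65)/2.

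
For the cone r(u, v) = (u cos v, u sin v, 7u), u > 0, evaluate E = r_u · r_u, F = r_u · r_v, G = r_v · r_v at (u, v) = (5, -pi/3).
E = 50;  F = 0;  G = 25

Partials: r_u = (cos(v), sin(v), 7), r_v = (-u*sin(v), u*cos(v), 0). As functions of (u, v):
  E = r_u · r_u = 50,
  F = r_u · r_v = 0,
  G = r_v · r_v = u^2.
Evaluating at (u, v) = (5, -pi/3): E = 50, F = 0, G = 25.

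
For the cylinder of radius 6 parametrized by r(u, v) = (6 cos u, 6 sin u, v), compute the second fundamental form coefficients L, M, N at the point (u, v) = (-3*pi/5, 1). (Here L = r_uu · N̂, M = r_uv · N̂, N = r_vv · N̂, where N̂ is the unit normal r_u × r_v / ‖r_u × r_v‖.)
L = -6;  M = 0;  N = 0

Compute the unit normal N̂(u, v) = (cos(u), sin(u), 0), and the second partials r_uu, r_uv, r_vv. Take dot products:
  L(u, v) = r_uu · N̂ = -6,
  M(u, v) = r_uv · N̂ = 0,
  N(u, v) = r_vv · N̂ = 0.
Evaluating at (u, v) = (-3*pi/5, 1):
  L = -6, M = 0, N = 0.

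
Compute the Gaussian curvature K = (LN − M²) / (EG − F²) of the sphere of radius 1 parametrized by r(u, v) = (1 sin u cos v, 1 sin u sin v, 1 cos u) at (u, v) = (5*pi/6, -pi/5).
K = 1

Coefficients of the first fundamental form: E = 1, F = 0, G = sin(u)^2.
Coefficients of the second fundamental form: L = -sin(u)/Abs(sin(u)), M = 0, N = -sin(u)^3/Abs(sin(u)).
Assemble K = (LN − M²)/(EG − F²) = 1. At (u, v) = (5*pi/6, -pi/5): K = 1.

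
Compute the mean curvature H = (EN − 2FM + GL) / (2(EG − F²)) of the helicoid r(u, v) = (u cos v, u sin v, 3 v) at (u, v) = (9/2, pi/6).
H = 0

With E = 1, F = 0, G = u^2 + 9, L = 0, M = -3/sqrt(u^2 + 9), N = 0, assemble
  H = (EN − 2FM + GL) / (2(EG − F²)) = 0.
At (u, v) = (9/2, pi/6): H = 0.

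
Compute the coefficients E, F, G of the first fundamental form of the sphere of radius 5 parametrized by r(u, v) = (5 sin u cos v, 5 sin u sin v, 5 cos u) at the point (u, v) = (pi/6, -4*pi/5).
E = 25;  F = 0;  G = 25/4

Partials: r_u = (5*cos(u)*cos(v), 5*sin(v)*cos(u), -5*sin(u)), r_v = (-5*sin(u)*sin(v), 5*sin(u)*cos(v), 0). As functions of (u, v):
  E = r_u · r_u = 25,
  F = r_u · r_v = 0,
  G = r_v · r_v = 25*sin(u)^2.
Evaluating at (u, v) = (pi/6, -4*pi/5): E = 25, F = 0, G = 25/4.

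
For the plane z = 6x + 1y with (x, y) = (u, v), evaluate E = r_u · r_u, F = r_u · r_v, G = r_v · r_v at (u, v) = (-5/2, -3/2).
E = 37;  F = 6;  G = 2

Partials: r_u = (1, 0, 6), r_v = (0, 1, 1). As functions of (u, v):
  E = r_u · r_u = 37,
  F = r_u · r_v = 6,
  G = r_v · r_v = 2.
Evaluating at (u, v) = (-5/2, -3/2): E = 37, F = 6, G = 2.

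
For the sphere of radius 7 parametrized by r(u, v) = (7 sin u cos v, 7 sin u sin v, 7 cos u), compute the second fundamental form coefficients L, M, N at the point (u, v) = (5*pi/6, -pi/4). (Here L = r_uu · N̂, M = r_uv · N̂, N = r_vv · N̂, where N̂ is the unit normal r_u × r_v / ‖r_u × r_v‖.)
L = -7;  M = 0;  N = -7/4

Compute the unit normal N̂(u, v) = (sin(u)^2*cos(v)/Abs(sin(u)), sin(u)^2*sin(v)/Abs(sin(u)), sin(2*u)/(2*Abs(sin(u)))), and the second partials r_uu, r_uv, r_vv. Take dot products:
  L(u, v) = r_uu · N̂ = -7*sin(u)/Abs(sin(u)),
  M(u, v) = r_uv · N̂ = 0,
  N(u, v) = r_vv · N̂ = -7*sin(u)^3/Abs(sin(u)).
Evaluating at (u, v) = (5*pi/6, -pi/4):
  L = -7, M = 0, N = -7/4.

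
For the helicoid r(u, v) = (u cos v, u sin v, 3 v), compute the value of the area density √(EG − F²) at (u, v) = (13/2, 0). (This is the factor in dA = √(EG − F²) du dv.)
√(EG − F²)|_{(13/2, 0)} = sqrt(205)/2

E = 1, F = 0, G = u^2 + 9, so EG − F² = u^2 + 9. Taking the positive square root: √(EG − F²) = sqrt(u^2 + 9). At (u, v) = (13/2, 0): sqrt(205)/2.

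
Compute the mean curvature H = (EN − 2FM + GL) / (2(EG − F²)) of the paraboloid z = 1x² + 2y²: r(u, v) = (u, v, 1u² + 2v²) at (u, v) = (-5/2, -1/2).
H = 19*sqrt(30)/300

With E = 4*u^2 + 1, F = 8*u*v, G = 16*v^2 + 1, L = 2/sqrt(4*u^2 + 16*v^2 + 1), M = 0, N = 4/sqrt(4*u^2 + 16*v^2 + 1), assemble
  H = (EN − 2FM + GL) / (2(EG − F²)) = (8*u^2 + 16*v^2 + 3)/(4*u^2 + 16*v^2 + 1)^(3/2).
At (u, v) = (-5/2, -1/2): H = 19*sqrt(30)/300.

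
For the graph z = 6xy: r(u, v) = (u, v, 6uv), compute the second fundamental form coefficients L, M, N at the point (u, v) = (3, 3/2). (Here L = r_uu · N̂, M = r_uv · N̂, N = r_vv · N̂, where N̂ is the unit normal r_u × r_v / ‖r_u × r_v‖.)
L = 0;  M = 3*sqrt(406)/203;  N = 0

Compute the unit normal N̂(u, v) = (-6*v/sqrt(36*u^2 + 36*v^2 + 1), -6*u/sqrt(36*u^2 + 36*v^2 + 1), 1/sqrt(36*u^2 + 36*v^2 + 1)), and the second partials r_uu, r_uv, r_vv. Take dot products:
  L(u, v) = r_uu · N̂ = 0,
  M(u, v) = r_uv · N̂ = 6/sqrt(36*u^2 + 36*v^2 + 1),
  N(u, v) = r_vv · N̂ = 0.
Evaluating at (u, v) = (3, 3/2):
  L = 0, M = 3*sqrt(406)/203, N = 0.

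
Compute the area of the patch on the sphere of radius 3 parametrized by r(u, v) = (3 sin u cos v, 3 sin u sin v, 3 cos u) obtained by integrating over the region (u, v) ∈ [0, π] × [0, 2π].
Area = 36*pi

Area = ∫∫ √(EG − F²) du dv with √(EG − F²) = 9*Abs(sin(u)). Integrating over [0, π] × [0, 2π] gives 36*pi.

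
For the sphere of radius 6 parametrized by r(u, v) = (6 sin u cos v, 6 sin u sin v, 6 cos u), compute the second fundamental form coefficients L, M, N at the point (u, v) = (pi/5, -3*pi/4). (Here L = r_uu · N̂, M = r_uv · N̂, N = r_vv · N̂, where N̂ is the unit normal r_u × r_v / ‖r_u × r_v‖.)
L = -6;  M = 0;  N = -15/4 + 3*sqrt(5)/4

Compute the unit normal N̂(u, v) = (sin(u)^2*cos(v)/Abs(sin(u)), sin(u)^2*sin(v)/Abs(sin(u)), sin(2*u)/(2*Abs(sin(u)))), and the second partials r_uu, r_uv, r_vv. Take dot products:
  L(u, v) = r_uu · N̂ = -6*sin(u)/Abs(sin(u)),
  M(u, v) = r_uv · N̂ = 0,
  N(u, v) = r_vv · N̂ = -6*sin(u)^3/Abs(sin(u)).
Evaluating at (u, v) = (pi/5, -3*pi/4):
  L = -6, M = 0, N = -15/4 + 3*sqrt(5)/4.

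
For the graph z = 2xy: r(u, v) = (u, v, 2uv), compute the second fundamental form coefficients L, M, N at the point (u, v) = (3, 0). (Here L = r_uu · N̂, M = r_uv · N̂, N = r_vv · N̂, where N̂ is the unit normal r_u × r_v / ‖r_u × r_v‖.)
L = 0;  M = 2*sqrt(37)/37;  N = 0

Compute the unit normal N̂(u, v) = (-2*v/sqrt(4*u^2 + 4*v^2 + 1), -2*u/sqrt(4*u^2 + 4*v^2 + 1), 1/sqrt(4*u^2 + 4*v^2 + 1)), and the second partials r_uu, r_uv, r_vv. Take dot products:
  L(u, v) = r_uu · N̂ = 0,
  M(u, v) = r_uv · N̂ = 2/sqrt(4*u^2 + 4*v^2 + 1),
  N(u, v) = r_vv · N̂ = 0.
Evaluating at (u, v) = (3, 0):
  L = 0, M = 2*sqrt(37)/37, N = 0.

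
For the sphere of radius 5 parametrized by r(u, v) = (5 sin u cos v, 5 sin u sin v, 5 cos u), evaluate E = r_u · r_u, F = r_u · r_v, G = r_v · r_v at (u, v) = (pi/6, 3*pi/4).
E = 25;  F = 0;  G = 25/4

Partials: r_u = (5*cos(u)*cos(v), 5*sin(v)*cos(u), -5*sin(u)), r_v = (-5*sin(u)*sin(v), 5*sin(u)*cos(v), 0). As functions of (u, v):
  E = r_u · r_u = 25,
  F = r_u · r_v = 0,
  G = r_v · r_v = 25*sin(u)^2.
Evaluating at (u, v) = (pi/6, 3*pi/4): E = 25, F = 0, G = 25/4.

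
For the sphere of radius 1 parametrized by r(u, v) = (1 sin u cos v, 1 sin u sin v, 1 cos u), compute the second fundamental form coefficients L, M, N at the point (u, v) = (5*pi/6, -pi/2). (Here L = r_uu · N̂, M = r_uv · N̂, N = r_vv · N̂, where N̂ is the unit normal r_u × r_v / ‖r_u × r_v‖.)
L = -1;  M = 0;  N = -1/4

Compute the unit normal N̂(u, v) = (sin(u)^2*cos(v)/Abs(sin(u)), sin(u)^2*sin(v)/Abs(sin(u)), sin(2*u)/(2*Abs(sin(u)))), and the second partials r_uu, r_uv, r_vv. Take dot products:
  L(u, v) = r_uu · N̂ = -sin(u)/Abs(sin(u)),
  M(u, v) = r_uv · N̂ = 0,
  N(u, v) = r_vv · N̂ = -sin(u)^3/Abs(sin(u)).
Evaluating at (u, v) = (5*pi/6, -pi/2):
  L = -1, M = 0, N = -1/4.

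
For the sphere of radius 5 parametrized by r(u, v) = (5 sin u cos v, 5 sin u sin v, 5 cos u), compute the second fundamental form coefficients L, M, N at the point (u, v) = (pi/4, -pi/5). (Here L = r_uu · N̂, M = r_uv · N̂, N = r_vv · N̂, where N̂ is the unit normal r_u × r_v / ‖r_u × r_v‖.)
L = -5;  M = 0;  N = -5/2

Compute the unit normal N̂(u, v) = (sin(u)^2*cos(v)/Abs(sin(u)), sin(u)^2*sin(v)/Abs(sin(u)), sin(2*u)/(2*Abs(sin(u)))), and the second partials r_uu, r_uv, r_vv. Take dot products:
  L(u, v) = r_uu · N̂ = -5*sin(u)/Abs(sin(u)),
  M(u, v) = r_uv · N̂ = 0,
  N(u, v) = r_vv · N̂ = -5*sin(u)^3/Abs(sin(u)).
Evaluating at (u, v) = (pi/4, -pi/5):
  L = -5, M = 0, N = -5/2.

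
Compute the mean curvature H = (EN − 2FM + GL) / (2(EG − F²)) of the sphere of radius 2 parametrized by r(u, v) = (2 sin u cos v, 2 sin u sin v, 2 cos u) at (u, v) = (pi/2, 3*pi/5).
H = -1/2

With E = 4, F = 0, G = 4*sin(u)^2, L = -2*sin(u)/Abs(sin(u)), M = 0, N = -2*sin(u)^3/Abs(sin(u)), assemble
  H = (EN − 2FM + GL) / (2(EG − F²)) = -sin(u)/(2*Abs(sin(u))).
At (u, v) = (pi/2, 3*pi/5): H = -1/2.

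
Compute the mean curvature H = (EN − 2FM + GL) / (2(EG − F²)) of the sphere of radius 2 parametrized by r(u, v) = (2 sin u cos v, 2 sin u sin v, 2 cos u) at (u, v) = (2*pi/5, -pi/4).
H = -1/2

With E = 4, F = 0, G = 4*sin(u)^2, L = -2*sin(u)/Abs(sin(u)), M = 0, N = -2*sin(u)^3/Abs(sin(u)), assemble
  H = (EN − 2FM + GL) / (2(EG − F²)) = -sin(u)/(2*Abs(sin(u))).
At (u, v) = (2*pi/5, -pi/4): H = -1/2.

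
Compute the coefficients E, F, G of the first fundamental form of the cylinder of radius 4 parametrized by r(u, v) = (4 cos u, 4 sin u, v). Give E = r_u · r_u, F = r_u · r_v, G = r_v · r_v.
E = 16;  F = 0;  G = 1

Compute partials: r_u = (-4*sin(u), 4*cos(u), 0), r_v = (0, 0, 1). Then
  E = r_u · r_u = 16,
  F = r_u · r_v = 0,
  G = r_v · r_v = 1.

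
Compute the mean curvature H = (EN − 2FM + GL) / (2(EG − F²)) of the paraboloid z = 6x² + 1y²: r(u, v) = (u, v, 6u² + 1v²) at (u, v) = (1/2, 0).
H = 43*sqrt(37)/1369

With E = 144*u^2 + 1, F = 24*u*v, G = 4*v^2 + 1, L = 12/sqrt(144*u^2 + 4*v^2 + 1), M = 0, N = 2/sqrt(144*u^2 + 4*v^2 + 1), assemble
  H = (EN − 2FM + GL) / (2(EG − F²)) = (144*u^2 + 24*v^2 + 7)/(144*u^2 + 4*v^2 + 1)^(3/2).
At (u, v) = (1/2, 0): H = 43*sqrt(37)/1369.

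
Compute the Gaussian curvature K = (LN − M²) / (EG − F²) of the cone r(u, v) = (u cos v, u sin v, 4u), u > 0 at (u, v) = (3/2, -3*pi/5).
K = 0

Coefficients of the first fundamental form: E = 17, F = 0, G = u^2.
Coefficients of the second fundamental form: L = 0, M = 0, N = 4*sqrt(17)*u^2/(17*Abs(u)).
Assemble K = (LN − M²)/(EG − F²) = 0. At (u, v) = (3/2, -3*pi/5): K = 0.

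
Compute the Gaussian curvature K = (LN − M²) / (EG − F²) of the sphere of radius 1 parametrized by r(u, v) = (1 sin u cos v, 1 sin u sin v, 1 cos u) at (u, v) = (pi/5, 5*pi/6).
K = 1

Coefficients of the first fundamental form: E = 1, F = 0, G = sin(u)^2.
Coefficients of the second fundamental form: L = -sin(u)/Abs(sin(u)), M = 0, N = -sin(u)^3/Abs(sin(u)).
Assemble K = (LN − M²)/(EG − F²) = 1. At (u, v) = (pi/5, 5*pi/6): K = 1.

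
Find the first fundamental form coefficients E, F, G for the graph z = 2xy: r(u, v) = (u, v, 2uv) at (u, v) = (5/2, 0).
E = 1;  F = 0;  G = 26

Partials: r_u = (1, 0, 2*v), r_v = (0, 1, 2*u). As functions of (u, v):
  E = r_u · r_u = 4*v^2 + 1,
  F = r_u · r_v = 4*u*v,
  G = r_v · r_v = 4*u^2 + 1.
Evaluating at (u, v) = (5/2, 0): E = 1, F = 0, G = 26.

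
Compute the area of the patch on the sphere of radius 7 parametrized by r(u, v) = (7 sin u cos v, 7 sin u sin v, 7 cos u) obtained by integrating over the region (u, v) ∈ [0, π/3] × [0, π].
Area = 49*pi/2

Area = ∫∫ √(EG − F²) du dv with √(EG − F²) = 49*Abs(sin(u)). Integrating over [0, π/3] × [0, π] gives 49*pi/2.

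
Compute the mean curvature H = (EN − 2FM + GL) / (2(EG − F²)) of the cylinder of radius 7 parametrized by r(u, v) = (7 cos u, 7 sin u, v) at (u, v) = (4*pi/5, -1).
H = -1/14

With E = 49, F = 0, G = 1, L = -7, M = 0, N = 0, assemble
  H = (EN − 2FM + GL) / (2(EG − F²)) = -1/14.
At (u, v) = (4*pi/5, -1): H = -1/14.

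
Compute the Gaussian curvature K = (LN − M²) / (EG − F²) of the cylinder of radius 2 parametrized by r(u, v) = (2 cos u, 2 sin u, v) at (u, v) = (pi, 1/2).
K = 0

Coefficients of the first fundamental form: E = 4, F = 0, G = 1.
Coefficients of the second fundamental form: L = -2, M = 0, N = 0.
Assemble K = (LN − M²)/(EG − F²) = 0. At (u, v) = (pi, 1/2): K = 0.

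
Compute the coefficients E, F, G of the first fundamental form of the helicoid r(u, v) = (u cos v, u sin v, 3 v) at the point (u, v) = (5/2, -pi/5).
E = 1;  F = 0;  G = 61/4

Partials: r_u = (cos(v), sin(v), 0), r_v = (-u*sin(v), u*cos(v), 3). As functions of (u, v):
  E = r_u · r_u = 1,
  F = r_u · r_v = 0,
  G = r_v · r_v = u^2 + 9.
Evaluating at (u, v) = (5/2, -pi/5): E = 1, F = 0, G = 61/4.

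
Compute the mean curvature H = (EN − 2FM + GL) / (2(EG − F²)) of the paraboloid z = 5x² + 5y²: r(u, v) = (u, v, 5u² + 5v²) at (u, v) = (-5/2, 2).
H = 5135*sqrt(114)/350892

With E = 100*u^2 + 1, F = 100*u*v, G = 100*v^2 + 1, L = 10/sqrt(100*u^2 + 100*v^2 + 1), M = 0, N = 10/sqrt(100*u^2 + 100*v^2 + 1), assemble
  H = (EN − 2FM + GL) / (2(EG − F²)) = 10*(50*u^2 + 50*v^2 + 1)/(100*u^2 + 100*v^2 + 1)^(3/2).
At (u, v) = (-5/2, 2): H = 5135*sqrt(114)/350892.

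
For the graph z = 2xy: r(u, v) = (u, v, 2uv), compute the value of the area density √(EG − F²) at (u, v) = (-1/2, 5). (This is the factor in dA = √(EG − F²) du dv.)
√(EG − F²)|_{(-1/2, 5)} = sqrt(102)

E = 4*v^2 + 1, F = 4*u*v, G = 4*u^2 + 1, so EG − F² = 4*u^2 + 4*v^2 + 1. Taking the positive square root: √(EG − F²) = sqrt(4*u^2 + 4*v^2 + 1). At (u, v) = (-1/2, 5): sqrt(102).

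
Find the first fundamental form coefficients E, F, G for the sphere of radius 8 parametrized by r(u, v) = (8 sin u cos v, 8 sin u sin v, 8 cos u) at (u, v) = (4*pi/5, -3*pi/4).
E = 64;  F = 0;  G = 40 - 8*sqrt(5)

Partials: r_u = (8*cos(u)*cos(v), 8*sin(v)*cos(u), -8*sin(u)), r_v = (-8*sin(u)*sin(v), 8*sin(u)*cos(v), 0). As functions of (u, v):
  E = r_u · r_u = 64,
  F = r_u · r_v = 0,
  G = r_v · r_v = 64*sin(u)^2.
Evaluating at (u, v) = (4*pi/5, -3*pi/4): E = 64, F = 0, G = 40 - 8*sqrt(5).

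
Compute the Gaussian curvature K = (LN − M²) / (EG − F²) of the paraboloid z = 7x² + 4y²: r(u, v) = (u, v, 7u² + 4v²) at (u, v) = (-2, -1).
K = 112/720801

Coefficients of the first fundamental form: E = 196*u^2 + 1, F = 112*u*v, G = 64*v^2 + 1.
Coefficients of the second fundamental form: L = 14/sqrt(196*u^2 + 64*v^2 + 1), M = 0, N = 8/sqrt(196*u^2 + 64*v^2 + 1).
Assemble K = (LN − M²)/(EG − F²) = 112/(38416*u^4 + 25088*u^2*v^2 + 392*u^2 + 4096*v^4 + 128*v^2 + 1). At (u, v) = (-2, -1): K = 112/720801.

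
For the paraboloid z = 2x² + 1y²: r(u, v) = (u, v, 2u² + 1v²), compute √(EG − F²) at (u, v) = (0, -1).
√(EG − F²)|_{(0, -1)} = sqrt(5)

E = 16*u^2 + 1, F = 8*u*v, G = 4*v^2 + 1; EG − F² = 16*u^2 + 4*v^2 + 1; √(EG − F²) = sqrt(16*u^2 + 4*v^2 + 1). At the given point: sqrt(5).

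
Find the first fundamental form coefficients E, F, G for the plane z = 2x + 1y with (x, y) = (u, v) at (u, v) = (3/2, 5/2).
E = 5;  F = 2;  G = 2

Partials: r_u = (1, 0, 2), r_v = (0, 1, 1). As functions of (u, v):
  E = r_u · r_u = 5,
  F = r_u · r_v = 2,
  G = r_v · r_v = 2.
Evaluating at (u, v) = (3/2, 5/2): E = 5, F = 2, G = 2.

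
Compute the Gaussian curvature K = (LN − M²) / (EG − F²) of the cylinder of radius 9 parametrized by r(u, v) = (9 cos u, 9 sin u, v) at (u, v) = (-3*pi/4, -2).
K = 0

Coefficients of the first fundamental form: E = 81, F = 0, G = 1.
Coefficients of the second fundamental form: L = -9, M = 0, N = 0.
Assemble K = (LN − M²)/(EG − F²) = 0. At (u, v) = (-3*pi/4, -2): K = 0.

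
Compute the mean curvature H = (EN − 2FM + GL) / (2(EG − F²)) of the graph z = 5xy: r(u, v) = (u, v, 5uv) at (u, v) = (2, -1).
H = 125*sqrt(14)/2646

With E = 25*v^2 + 1, F = 25*u*v, G = 25*u^2 + 1, L = 0, M = 5/sqrt(25*u^2 + 25*v^2 + 1), N = 0, assemble
  H = (EN − 2FM + GL) / (2(EG − F²)) = -125*u*v/(25*u^2 + 25*v^2 + 1)^(3/2).
At (u, v) = (2, -1): H = 125*sqrt(14)/2646.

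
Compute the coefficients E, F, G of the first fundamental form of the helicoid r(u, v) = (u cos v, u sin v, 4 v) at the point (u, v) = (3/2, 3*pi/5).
E = 1;  F = 0;  G = 73/4

Partials: r_u = (cos(v), sin(v), 0), r_v = (-u*sin(v), u*cos(v), 4). As functions of (u, v):
  E = r_u · r_u = 1,
  F = r_u · r_v = 0,
  G = r_v · r_v = u^2 + 16.
Evaluating at (u, v) = (3/2, 3*pi/5): E = 1, F = 0, G = 73/4.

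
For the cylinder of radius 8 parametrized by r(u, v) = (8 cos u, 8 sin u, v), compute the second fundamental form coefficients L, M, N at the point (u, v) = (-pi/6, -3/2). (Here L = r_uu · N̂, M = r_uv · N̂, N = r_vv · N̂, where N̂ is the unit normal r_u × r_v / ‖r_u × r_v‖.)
L = -8;  M = 0;  N = 0

Compute the unit normal N̂(u, v) = (cos(u), sin(u), 0), and the second partials r_uu, r_uv, r_vv. Take dot products:
  L(u, v) = r_uu · N̂ = -8,
  M(u, v) = r_uv · N̂ = 0,
  N(u, v) = r_vv · N̂ = 0.
Evaluating at (u, v) = (-pi/6, -3/2):
  L = -8, M = 0, N = 0.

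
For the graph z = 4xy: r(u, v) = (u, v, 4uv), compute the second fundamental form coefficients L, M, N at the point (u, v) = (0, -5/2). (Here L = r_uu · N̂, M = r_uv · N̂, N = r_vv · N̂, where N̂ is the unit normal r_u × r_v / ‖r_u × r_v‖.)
L = 0;  M = 4*sqrt(101)/101;  N = 0

Compute the unit normal N̂(u, v) = (-4*v/sqrt(16*u^2 + 16*v^2 + 1), -4*u/sqrt(16*u^2 + 16*v^2 + 1), 1/sqrt(16*u^2 + 16*v^2 + 1)), and the second partials r_uu, r_uv, r_vv. Take dot products:
  L(u, v) = r_uu · N̂ = 0,
  M(u, v) = r_uv · N̂ = 4/sqrt(16*u^2 + 16*v^2 + 1),
  N(u, v) = r_vv · N̂ = 0.
Evaluating at (u, v) = (0, -5/2):
  L = 0, M = 4*sqrt(101)/101, N = 0.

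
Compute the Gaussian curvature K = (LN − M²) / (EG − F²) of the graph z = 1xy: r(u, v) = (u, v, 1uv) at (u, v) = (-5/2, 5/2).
K = -4/729

Coefficients of the first fundamental form: E = v^2 + 1, F = u*v, G = u^2 + 1.
Coefficients of the second fundamental form: L = 0, M = 1/sqrt(u^2 + v^2 + 1), N = 0.
Assemble K = (LN − M²)/(EG − F²) = 1/((u^2*v^2 - (u^2 + 1)*(v^2 + 1))*(u^2 + v^2 + 1)). At (u, v) = (-5/2, 5/2): K = -4/729.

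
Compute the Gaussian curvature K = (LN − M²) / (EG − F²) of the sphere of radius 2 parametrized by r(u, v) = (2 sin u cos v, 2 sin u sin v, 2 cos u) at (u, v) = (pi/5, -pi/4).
K = 1/4

Coefficients of the first fundamental form: E = 4, F = 0, G = 4*sin(u)^2.
Coefficients of the second fundamental form: L = -2*sin(u)/Abs(sin(u)), M = 0, N = -2*sin(u)^3/Abs(sin(u)).
Assemble K = (LN − M²)/(EG − F²) = 1/4. At (u, v) = (pi/5, -pi/4): K = 1/4.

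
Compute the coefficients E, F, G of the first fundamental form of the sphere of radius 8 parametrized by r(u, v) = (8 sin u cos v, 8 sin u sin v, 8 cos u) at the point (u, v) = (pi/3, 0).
E = 64;  F = 0;  G = 48

Partials: r_u = (8*cos(u)*cos(v), 8*sin(v)*cos(u), -8*sin(u)), r_v = (-8*sin(u)*sin(v), 8*sin(u)*cos(v), 0). As functions of (u, v):
  E = r_u · r_u = 64,
  F = r_u · r_v = 0,
  G = r_v · r_v = 64*sin(u)^2.
Evaluating at (u, v) = (pi/3, 0): E = 64, F = 0, G = 48.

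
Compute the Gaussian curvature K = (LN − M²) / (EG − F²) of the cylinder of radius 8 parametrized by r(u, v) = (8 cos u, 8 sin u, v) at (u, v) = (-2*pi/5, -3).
K = 0

Coefficients of the first fundamental form: E = 64, F = 0, G = 1.
Coefficients of the second fundamental form: L = -8, M = 0, N = 0.
Assemble K = (LN − M²)/(EG − F²) = 0. At (u, v) = (-2*pi/5, -3): K = 0.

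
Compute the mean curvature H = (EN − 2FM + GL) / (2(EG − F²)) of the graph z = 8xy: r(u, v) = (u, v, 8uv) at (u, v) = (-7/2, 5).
H = 1792*sqrt(265)/379215

With E = 64*v^2 + 1, F = 64*u*v, G = 64*u^2 + 1, L = 0, M = 8/sqrt(64*u^2 + 64*v^2 + 1), N = 0, assemble
  H = (EN − 2FM + GL) / (2(EG − F²)) = -512*u*v/(64*u^2 + 64*v^2 + 1)^(3/2).
At (u, v) = (-7/2, 5): H = 1792*sqrt(265)/379215.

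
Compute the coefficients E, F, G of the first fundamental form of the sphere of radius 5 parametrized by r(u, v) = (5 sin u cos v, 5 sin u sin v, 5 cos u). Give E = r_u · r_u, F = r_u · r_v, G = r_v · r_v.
E = 25;  F = 0;  G = 25*sin(u)^2

Compute partials: r_u = (5*cos(u)*cos(v), 5*sin(v)*cos(u), -5*sin(u)), r_v = (-5*sin(u)*sin(v), 5*sin(u)*cos(v), 0). Then
  E = r_u · r_u = 25,
  F = r_u · r_v = 0,
  G = r_v · r_v = 25*sin(u)^2.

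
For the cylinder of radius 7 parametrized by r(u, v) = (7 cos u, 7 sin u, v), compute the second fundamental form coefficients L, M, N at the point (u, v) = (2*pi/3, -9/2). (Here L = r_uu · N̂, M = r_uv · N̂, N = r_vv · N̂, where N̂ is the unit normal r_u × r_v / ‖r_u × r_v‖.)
L = -7;  M = 0;  N = 0

Compute the unit normal N̂(u, v) = (cos(u), sin(u), 0), and the second partials r_uu, r_uv, r_vv. Take dot products:
  L(u, v) = r_uu · N̂ = -7,
  M(u, v) = r_uv · N̂ = 0,
  N(u, v) = r_vv · N̂ = 0.
Evaluating at (u, v) = (2*pi/3, -9/2):
  L = -7, M = 0, N = 0.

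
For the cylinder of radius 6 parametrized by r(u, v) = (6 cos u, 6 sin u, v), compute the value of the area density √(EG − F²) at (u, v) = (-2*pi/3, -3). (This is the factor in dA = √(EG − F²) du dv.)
√(EG − F²)|_{(-2*pi/3, -3)} = 6

E = 36, F = 0, G = 1, so EG − F² = 36. Taking the positive square root: √(EG − F²) = 6. At (u, v) = (-2*pi/3, -3): 6.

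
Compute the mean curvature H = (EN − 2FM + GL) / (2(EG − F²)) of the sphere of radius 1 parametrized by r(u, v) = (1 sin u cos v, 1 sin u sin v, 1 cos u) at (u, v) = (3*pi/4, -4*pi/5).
H = -1

With E = 1, F = 0, G = sin(u)^2, L = -sin(u)/Abs(sin(u)), M = 0, N = -sin(u)^3/Abs(sin(u)), assemble
  H = (EN − 2FM + GL) / (2(EG − F²)) = -sin(u)/Abs(sin(u)).
At (u, v) = (3*pi/4, -4*pi/5): H = -1.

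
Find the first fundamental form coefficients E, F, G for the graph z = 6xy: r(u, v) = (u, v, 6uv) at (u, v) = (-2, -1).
E = 37;  F = 72;  G = 145

Partials: r_u = (1, 0, 6*v), r_v = (0, 1, 6*u). As functions of (u, v):
  E = r_u · r_u = 36*v^2 + 1,
  F = r_u · r_v = 36*u*v,
  G = r_v · r_v = 36*u^2 + 1.
Evaluating at (u, v) = (-2, -1): E = 37, F = 72, G = 145.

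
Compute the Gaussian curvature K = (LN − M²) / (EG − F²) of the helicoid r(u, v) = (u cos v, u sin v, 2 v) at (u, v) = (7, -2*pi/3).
K = -4/2809

Coefficients of the first fundamental form: E = 1, F = 0, G = u^2 + 4.
Coefficients of the second fundamental form: L = 0, M = -2/sqrt(u^2 + 4), N = 0.
Assemble K = (LN − M²)/(EG − F²) = -4/(u^2 + 4)^2. At (u, v) = (7, -2*pi/3): K = -4/2809.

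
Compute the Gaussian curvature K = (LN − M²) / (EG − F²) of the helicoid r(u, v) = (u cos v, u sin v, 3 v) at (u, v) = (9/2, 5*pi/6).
K = -16/1521

Coefficients of the first fundamental form: E = 1, F = 0, G = u^2 + 9.
Coefficients of the second fundamental form: L = 0, M = -3/sqrt(u^2 + 9), N = 0.
Assemble K = (LN − M²)/(EG − F²) = -9/(u^2 + 9)^2. At (u, v) = (9/2, 5*pi/6): K = -16/1521.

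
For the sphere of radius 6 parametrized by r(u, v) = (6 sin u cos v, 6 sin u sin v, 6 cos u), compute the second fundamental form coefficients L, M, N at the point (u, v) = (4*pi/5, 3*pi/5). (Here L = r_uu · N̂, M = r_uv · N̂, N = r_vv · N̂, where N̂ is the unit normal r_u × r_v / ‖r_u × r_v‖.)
L = -6;  M = 0;  N = -15/4 + 3*sqrt(5)/4

Compute the unit normal N̂(u, v) = (sin(u)^2*cos(v)/Abs(sin(u)), sin(u)^2*sin(v)/Abs(sin(u)), sin(2*u)/(2*Abs(sin(u)))), and the second partials r_uu, r_uv, r_vv. Take dot products:
  L(u, v) = r_uu · N̂ = -6*sin(u)/Abs(sin(u)),
  M(u, v) = r_uv · N̂ = 0,
  N(u, v) = r_vv · N̂ = -6*sin(u)^3/Abs(sin(u)).
Evaluating at (u, v) = (4*pi/5, 3*pi/5):
  L = -6, M = 0, N = -15/4 + 3*sqrt(5)/4.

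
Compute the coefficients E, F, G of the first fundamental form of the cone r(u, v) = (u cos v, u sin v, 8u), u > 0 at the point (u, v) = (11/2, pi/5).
E = 65;  F = 0;  G = 121/4

Partials: r_u = (cos(v), sin(v), 8), r_v = (-u*sin(v), u*cos(v), 0). As functions of (u, v):
  E = r_u · r_u = 65,
  F = r_u · r_v = 0,
  G = r_v · r_v = u^2.
Evaluating at (u, v) = (11/2, pi/5): E = 65, F = 0, G = 121/4.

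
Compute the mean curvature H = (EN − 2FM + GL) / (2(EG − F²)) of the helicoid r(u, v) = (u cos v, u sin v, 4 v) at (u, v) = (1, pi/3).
H = 0

With E = 1, F = 0, G = u^2 + 16, L = 0, M = -4/sqrt(u^2 + 16), N = 0, assemble
  H = (EN − 2FM + GL) / (2(EG − F²)) = 0.
At (u, v) = (1, pi/3): H = 0.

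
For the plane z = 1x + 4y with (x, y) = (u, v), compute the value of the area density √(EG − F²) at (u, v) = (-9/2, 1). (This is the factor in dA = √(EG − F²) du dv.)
√(EG − F²)|_{(-9/2, 1)} = 3*sqrt(2)

E = 2, F = 4, G = 17, so EG − F² = 18. Taking the positive square root: √(EG − F²) = 3*sqrt(2). At (u, v) = (-9/2, 1): 3*sqrt(2).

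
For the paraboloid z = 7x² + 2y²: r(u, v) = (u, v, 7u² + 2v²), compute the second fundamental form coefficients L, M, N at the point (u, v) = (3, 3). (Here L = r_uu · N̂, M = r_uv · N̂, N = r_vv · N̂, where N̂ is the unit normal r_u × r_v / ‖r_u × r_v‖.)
L = 14*sqrt(1909)/1909;  M = 0;  N = 4*sqrt(1909)/1909

Compute the unit normal N̂(u, v) = (-14*u/sqrt(196*u^2 + 16*v^2 + 1), -4*v/sqrt(196*u^2 + 16*v^2 + 1), 1/sqrt(196*u^2 + 16*v^2 + 1)), and the second partials r_uu, r_uv, r_vv. Take dot products:
  L(u, v) = r_uu · N̂ = 14/sqrt(196*u^2 + 16*v^2 + 1),
  M(u, v) = r_uv · N̂ = 0,
  N(u, v) = r_vv · N̂ = 4/sqrt(196*u^2 + 16*v^2 + 1).
Evaluating at (u, v) = (3, 3):
  L = 14*sqrt(1909)/1909, M = 0, N = 4*sqrt(1909)/1909.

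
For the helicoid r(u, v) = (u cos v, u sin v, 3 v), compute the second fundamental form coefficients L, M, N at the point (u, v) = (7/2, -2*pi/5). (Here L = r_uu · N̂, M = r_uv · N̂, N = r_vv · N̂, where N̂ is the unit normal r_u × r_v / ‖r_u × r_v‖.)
L = 0;  M = -6*sqrt(85)/85;  N = 0

Compute the unit normal N̂(u, v) = (3*sin(v)/sqrt(u^2 + 9), -3*cos(v)/sqrt(u^2 + 9), u/sqrt(u^2 + 9)), and the second partials r_uu, r_uv, r_vv. Take dot products:
  L(u, v) = r_uu · N̂ = 0,
  M(u, v) = r_uv · N̂ = -3/sqrt(u^2 + 9),
  N(u, v) = r_vv · N̂ = 0.
Evaluating at (u, v) = (7/2, -2*pi/5):
  L = 0, M = -6*sqrt(85)/85, N = 0.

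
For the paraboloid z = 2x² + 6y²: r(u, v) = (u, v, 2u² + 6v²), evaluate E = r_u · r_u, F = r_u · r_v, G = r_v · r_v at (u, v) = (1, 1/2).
E = 17;  F = 24;  G = 37

Partials: r_u = (1, 0, 4*u), r_v = (0, 1, 12*v). As functions of (u, v):
  E = r_u · r_u = 16*u^2 + 1,
  F = r_u · r_v = 48*u*v,
  G = r_v · r_v = 144*v^2 + 1.
Evaluating at (u, v) = (1, 1/2): E = 17, F = 24, G = 37.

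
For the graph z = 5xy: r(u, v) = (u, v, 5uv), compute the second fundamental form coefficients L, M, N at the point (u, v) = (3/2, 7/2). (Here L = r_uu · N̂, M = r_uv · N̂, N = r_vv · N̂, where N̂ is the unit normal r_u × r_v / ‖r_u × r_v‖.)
L = 0;  M = 5*sqrt(1454)/727;  N = 0

Compute the unit normal N̂(u, v) = (-5*v/sqrt(25*u^2 + 25*v^2 + 1), -5*u/sqrt(25*u^2 + 25*v^2 + 1), 1/sqrt(25*u^2 + 25*v^2 + 1)), and the second partials r_uu, r_uv, r_vv. Take dot products:
  L(u, v) = r_uu · N̂ = 0,
  M(u, v) = r_uv · N̂ = 5/sqrt(25*u^2 + 25*v^2 + 1),
  N(u, v) = r_vv · N̂ = 0.
Evaluating at (u, v) = (3/2, 7/2):
  L = 0, M = 5*sqrt(1454)/727, N = 0.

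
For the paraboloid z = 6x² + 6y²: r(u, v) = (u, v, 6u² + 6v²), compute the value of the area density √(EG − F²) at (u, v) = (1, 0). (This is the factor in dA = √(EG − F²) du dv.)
√(EG − F²)|_{(1, 0)} = sqrt(145)

E = 144*u^2 + 1, F = 144*u*v, G = 144*v^2 + 1, so EG − F² = 144*u^2 + 144*v^2 + 1. Taking the positive square root: √(EG − F²) = sqrt(144*u^2 + 144*v^2 + 1). At (u, v) = (1, 0): sqrt(145).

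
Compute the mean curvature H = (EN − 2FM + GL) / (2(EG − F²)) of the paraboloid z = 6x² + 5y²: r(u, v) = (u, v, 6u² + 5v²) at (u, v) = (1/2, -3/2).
H = 1541*sqrt(262)/68644

With E = 144*u^2 + 1, F = 120*u*v, G = 100*v^2 + 1, L = 12/sqrt(144*u^2 + 100*v^2 + 1), M = 0, N = 10/sqrt(144*u^2 + 100*v^2 + 1), assemble
  H = (EN − 2FM + GL) / (2(EG − F²)) = (720*u^2 + 600*v^2 + 11)/(144*u^2 + 100*v^2 + 1)^(3/2).
At (u, v) = (1/2, -3/2): H = 1541*sqrt(262)/68644.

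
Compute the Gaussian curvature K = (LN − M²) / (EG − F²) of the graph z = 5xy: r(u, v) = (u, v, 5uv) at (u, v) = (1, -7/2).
K = -400/1766241

Coefficients of the first fundamental form: E = 25*v^2 + 1, F = 25*u*v, G = 25*u^2 + 1.
Coefficients of the second fundamental form: L = 0, M = 5/sqrt(25*u^2 + 25*v^2 + 1), N = 0.
Assemble K = (LN − M²)/(EG − F²) = -25/(625*u^4 + 1250*u^2*v^2 + 50*u^2 + 625*v^4 + 50*v^2 + 1). At (u, v) = (1, -7/2): K = -400/1766241.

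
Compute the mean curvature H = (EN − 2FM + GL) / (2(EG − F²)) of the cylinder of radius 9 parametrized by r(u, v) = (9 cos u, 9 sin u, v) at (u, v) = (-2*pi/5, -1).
H = -1/18

With E = 81, F = 0, G = 1, L = -9, M = 0, N = 0, assemble
  H = (EN − 2FM + GL) / (2(EG − F²)) = -1/18.
At (u, v) = (-2*pi/5, -1): H = -1/18.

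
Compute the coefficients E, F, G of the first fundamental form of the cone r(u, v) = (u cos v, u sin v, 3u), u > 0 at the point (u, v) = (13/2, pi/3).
E = 10;  F = 0;  G = 169/4

Partials: r_u = (cos(v), sin(v), 3), r_v = (-u*sin(v), u*cos(v), 0). As functions of (u, v):
  E = r_u · r_u = 10,
  F = r_u · r_v = 0,
  G = r_v · r_v = u^2.
Evaluating at (u, v) = (13/2, pi/3): E = 10, F = 0, G = 169/4.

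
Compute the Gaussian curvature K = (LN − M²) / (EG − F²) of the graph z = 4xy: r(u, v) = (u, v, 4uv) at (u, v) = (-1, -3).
K = -16/25921

Coefficients of the first fundamental form: E = 16*v^2 + 1, F = 16*u*v, G = 16*u^2 + 1.
Coefficients of the second fundamental form: L = 0, M = 4/sqrt(16*u^2 + 16*v^2 + 1), N = 0.
Assemble K = (LN − M²)/(EG − F²) = -16/(256*u^4 + 512*u^2*v^2 + 32*u^2 + 256*v^4 + 32*v^2 + 1). At (u, v) = (-1, -3): K = -16/25921.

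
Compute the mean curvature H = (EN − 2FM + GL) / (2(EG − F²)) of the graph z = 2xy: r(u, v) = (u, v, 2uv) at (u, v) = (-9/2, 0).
H = 0

With E = 4*v^2 + 1, F = 4*u*v, G = 4*u^2 + 1, L = 0, M = 2/sqrt(4*u^2 + 4*v^2 + 1), N = 0, assemble
  H = (EN − 2FM + GL) / (2(EG − F²)) = -8*u*v/(4*u^2 + 4*v^2 + 1)^(3/2).
At (u, v) = (-9/2, 0): H = 0.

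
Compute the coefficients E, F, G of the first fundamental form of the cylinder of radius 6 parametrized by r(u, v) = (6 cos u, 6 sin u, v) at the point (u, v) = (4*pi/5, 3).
E = 36;  F = 0;  G = 1

Partials: r_u = (-6*sin(u), 6*cos(u), 0), r_v = (0, 0, 1). As functions of (u, v):
  E = r_u · r_u = 36,
  F = r_u · r_v = 0,
  G = r_v · r_v = 1.
Evaluating at (u, v) = (4*pi/5, 3): E = 36, F = 0, G = 1.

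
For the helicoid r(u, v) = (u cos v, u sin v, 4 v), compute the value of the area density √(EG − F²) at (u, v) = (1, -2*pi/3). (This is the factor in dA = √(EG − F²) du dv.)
√(EG − F²)|_{(1, -2*pi/3)} = sqrt(17)

E = 1, F = 0, G = u^2 + 16, so EG − F² = u^2 + 16. Taking the positive square root: √(EG − F²) = sqrt(u^2 + 16). At (u, v) = (1, -2*pi/3): sqrt(17).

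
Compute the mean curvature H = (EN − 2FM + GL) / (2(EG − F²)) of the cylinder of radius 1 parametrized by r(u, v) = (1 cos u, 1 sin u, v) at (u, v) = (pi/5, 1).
H = -1/2

With E = 1, F = 0, G = 1, L = -1, M = 0, N = 0, assemble
  H = (EN − 2FM + GL) / (2(EG − F²)) = -1/2.
At (u, v) = (pi/5, 1): H = -1/2.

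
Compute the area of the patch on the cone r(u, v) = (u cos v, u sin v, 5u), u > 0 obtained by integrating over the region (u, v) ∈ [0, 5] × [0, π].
Area = 25*sqrt(26)*pi/2

Area = ∫∫ √(EG − F²) du dv with √(EG − F²) = sqrt(26)*Abs(u). Integrating over [0, 5] × [0, π] gives 25*sqrt(26)*pi/2.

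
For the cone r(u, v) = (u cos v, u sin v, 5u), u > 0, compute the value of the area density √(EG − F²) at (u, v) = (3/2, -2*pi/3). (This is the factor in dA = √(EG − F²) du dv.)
√(EG − F²)|_{(3/2, -2*pi/3)} = 3*sqrt(26)/2

E = 26, F = 0, G = u^2, so EG − F² = 26*u^2. Taking the positive square root: √(EG − F²) = sqrt(26)*Abs(u). At (u, v) = (3/2, -2*pi/3): 3*sqrt(26)/2.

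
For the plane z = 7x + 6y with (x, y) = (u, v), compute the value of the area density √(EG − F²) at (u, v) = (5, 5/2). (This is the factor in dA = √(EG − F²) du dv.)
√(EG − F²)|_{(5, 5/2)} = sqrt(86)

E = 50, F = 42, G = 37, so EG − F² = 86. Taking the positive square root: √(EG − F²) = sqrt(86). At (u, v) = (5, 5/2): sqrt(86).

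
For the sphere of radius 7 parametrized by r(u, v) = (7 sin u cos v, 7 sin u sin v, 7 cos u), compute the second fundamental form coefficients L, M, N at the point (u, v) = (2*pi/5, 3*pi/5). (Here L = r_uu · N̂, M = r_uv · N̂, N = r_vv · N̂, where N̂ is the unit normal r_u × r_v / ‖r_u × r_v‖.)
L = -7;  M = 0;  N = -35/8 - 7*sqrt(5)/8

Compute the unit normal N̂(u, v) = (sin(u)^2*cos(v)/Abs(sin(u)), sin(u)^2*sin(v)/Abs(sin(u)), sin(2*u)/(2*Abs(sin(u)))), and the second partials r_uu, r_uv, r_vv. Take dot products:
  L(u, v) = r_uu · N̂ = -7*sin(u)/Abs(sin(u)),
  M(u, v) = r_uv · N̂ = 0,
  N(u, v) = r_vv · N̂ = -7*sin(u)^3/Abs(sin(u)).
Evaluating at (u, v) = (2*pi/5, 3*pi/5):
  L = -7, M = 0, N = -35/8 - 7*sqrt(5)/8.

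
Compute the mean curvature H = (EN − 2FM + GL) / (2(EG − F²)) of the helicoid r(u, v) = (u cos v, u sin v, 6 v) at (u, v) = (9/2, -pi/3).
H = 0

With E = 1, F = 0, G = u^2 + 36, L = 0, M = -6/sqrt(u^2 + 36), N = 0, assemble
  H = (EN − 2FM + GL) / (2(EG − F²)) = 0.
At (u, v) = (9/2, -pi/3): H = 0.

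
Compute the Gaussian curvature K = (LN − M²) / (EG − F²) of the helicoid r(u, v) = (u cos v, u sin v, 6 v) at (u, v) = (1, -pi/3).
K = -36/1369

Coefficients of the first fundamental form: E = 1, F = 0, G = u^2 + 36.
Coefficients of the second fundamental form: L = 0, M = -6/sqrt(u^2 + 36), N = 0.
Assemble K = (LN − M²)/(EG − F²) = -36/(u^2 + 36)^2. At (u, v) = (1, -pi/3): K = -36/1369.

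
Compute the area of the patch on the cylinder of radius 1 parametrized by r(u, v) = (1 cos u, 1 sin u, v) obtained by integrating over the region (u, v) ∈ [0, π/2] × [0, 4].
Area = 2*pi

Area = ∫∫ √(EG − F²) du dv with √(EG − F²) = 1. Integrating over [0, π/2] × [0, 4] gives 2*pi.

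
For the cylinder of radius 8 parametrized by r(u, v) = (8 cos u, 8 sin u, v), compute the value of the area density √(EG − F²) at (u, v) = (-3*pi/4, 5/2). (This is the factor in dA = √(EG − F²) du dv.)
√(EG − F²)|_{(-3*pi/4, 5/2)} = 8

E = 64, F = 0, G = 1, so EG − F² = 64. Taking the positive square root: √(EG − F²) = 8. At (u, v) = (-3*pi/4, 5/2): 8.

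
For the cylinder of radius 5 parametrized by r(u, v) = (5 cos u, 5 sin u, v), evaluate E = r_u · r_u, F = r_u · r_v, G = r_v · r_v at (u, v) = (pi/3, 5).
E = 25;  F = 0;  G = 1

Partials: r_u = (-5*sin(u), 5*cos(u), 0), r_v = (0, 0, 1). As functions of (u, v):
  E = r_u · r_u = 25,
  F = r_u · r_v = 0,
  G = r_v · r_v = 1.
Evaluating at (u, v) = (pi/3, 5): E = 25, F = 0, G = 1.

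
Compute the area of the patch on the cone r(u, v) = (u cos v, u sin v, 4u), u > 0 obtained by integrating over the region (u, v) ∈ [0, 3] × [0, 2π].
Area = 9*sqrt(17)*pi

Area = ∫∫ √(EG − F²) du dv with √(EG − F²) = sqrt(17)*Abs(u). Integrating over [0, 3] × [0, 2π] gives 9*sqrt(17)*pi.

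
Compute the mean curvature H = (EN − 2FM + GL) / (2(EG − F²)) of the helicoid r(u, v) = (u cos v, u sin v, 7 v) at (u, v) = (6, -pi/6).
H = 0

With E = 1, F = 0, G = u^2 + 49, L = 0, M = -7/sqrt(u^2 + 49), N = 0, assemble
  H = (EN − 2FM + GL) / (2(EG − F²)) = 0.
At (u, v) = (6, -pi/6): H = 0.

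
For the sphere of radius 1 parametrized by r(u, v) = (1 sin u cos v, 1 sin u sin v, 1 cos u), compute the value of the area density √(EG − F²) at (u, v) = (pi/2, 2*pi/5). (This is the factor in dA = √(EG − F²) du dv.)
√(EG − F²)|_{(pi/2, 2*pi/5)} = 1

E = 1, F = 0, G = sin(u)^2, so EG − F² = sin(u)^2. Taking the positive square root: √(EG − F²) = Abs(sin(u)). At (u, v) = (pi/2, 2*pi/5): 1.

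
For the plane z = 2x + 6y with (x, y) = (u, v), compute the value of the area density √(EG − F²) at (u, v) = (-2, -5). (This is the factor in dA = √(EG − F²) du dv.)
√(EG − F²)|_{(-2, -5)} = sqrt(41)

E = 5, F = 12, G = 37, so EG − F² = 41. Taking the positive square root: √(EG − F²) = sqrt(41). At (u, v) = (-2, -5): sqrt(41).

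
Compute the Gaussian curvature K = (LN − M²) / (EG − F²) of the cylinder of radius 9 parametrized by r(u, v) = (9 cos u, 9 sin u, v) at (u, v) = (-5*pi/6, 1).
K = 0

Coefficients of the first fundamental form: E = 81, F = 0, G = 1.
Coefficients of the second fundamental form: L = -9, M = 0, N = 0.
Assemble K = (LN − M²)/(EG − F²) = 0. At (u, v) = (-5*pi/6, 1): K = 0.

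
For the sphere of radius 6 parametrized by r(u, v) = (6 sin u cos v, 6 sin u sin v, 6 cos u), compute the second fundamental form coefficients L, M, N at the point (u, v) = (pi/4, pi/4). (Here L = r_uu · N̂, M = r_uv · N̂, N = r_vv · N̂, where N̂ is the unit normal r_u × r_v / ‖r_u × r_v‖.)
L = -6;  M = 0;  N = -3

Compute the unit normal N̂(u, v) = (sin(u)^2*cos(v)/Abs(sin(u)), sin(u)^2*sin(v)/Abs(sin(u)), sin(2*u)/(2*Abs(sin(u)))), and the second partials r_uu, r_uv, r_vv. Take dot products:
  L(u, v) = r_uu · N̂ = -6*sin(u)/Abs(sin(u)),
  M(u, v) = r_uv · N̂ = 0,
  N(u, v) = r_vv · N̂ = -6*sin(u)^3/Abs(sin(u)).
Evaluating at (u, v) = (pi/4, pi/4):
  L = -6, M = 0, N = -3.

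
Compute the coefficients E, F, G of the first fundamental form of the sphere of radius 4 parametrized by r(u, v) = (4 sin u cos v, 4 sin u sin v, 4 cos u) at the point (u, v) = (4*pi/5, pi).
E = 16;  F = 0;  G = 10 - 2*sqrt(5)

Partials: r_u = (4*cos(u)*cos(v), 4*sin(v)*cos(u), -4*sin(u)), r_v = (-4*sin(u)*sin(v), 4*sin(u)*cos(v), 0). As functions of (u, v):
  E = r_u · r_u = 16,
  F = r_u · r_v = 0,
  G = r_v · r_v = 16*sin(u)^2.
Evaluating at (u, v) = (4*pi/5, pi): E = 16, F = 0, G = 10 - 2*sqrt(5).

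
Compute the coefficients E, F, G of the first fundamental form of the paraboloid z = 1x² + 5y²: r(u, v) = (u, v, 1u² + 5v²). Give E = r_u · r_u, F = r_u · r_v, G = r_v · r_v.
E = 4*u^2 + 1;  F = 20*u*v;  G = 100*v^2 + 1

Compute partials: r_u = (1, 0, 2*u), r_v = (0, 1, 10*v). Then
  E = r_u · r_u = 4*u^2 + 1,
  F = r_u · r_v = 20*u*v,
  G = r_v · r_v = 100*v^2 + 1.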